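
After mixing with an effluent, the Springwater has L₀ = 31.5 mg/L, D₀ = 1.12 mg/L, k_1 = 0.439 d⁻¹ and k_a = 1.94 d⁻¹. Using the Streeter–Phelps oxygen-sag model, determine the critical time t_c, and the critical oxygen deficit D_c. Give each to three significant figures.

With k_a/k_1 = 4.419 and 1 − D₀(k_a−k_1)/(k_1 L₀) = 0.8784,
t_c = ln(4.419 × 0.8784) / (1.94 − 0.439) = ln(3.882) / 1.501 = 1.356/1.501 = 0.9036 d.
L(t_c) = L₀ e^(−k_1 t_c) = 31.5 × 0.6725 = 21.19 mg/L, and at the critical point k_a D_c = k_1 L, so D_c = (0.439/1.94) × 21.19 = 4.794 mg/L.

t_c ≈ 0.904 d; D_c ≈ 4.79 mg/L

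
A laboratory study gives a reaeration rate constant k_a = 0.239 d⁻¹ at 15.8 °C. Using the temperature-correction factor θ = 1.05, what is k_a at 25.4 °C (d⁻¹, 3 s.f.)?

k_a ≈ 0.382 d⁻¹

k_a(T₂) = k_a(T₁) · θ^(T₂−T₁) = 0.239 × 1.05^(25.4−15.8)
= 0.239 × 1.05^9.60 = 0.239 × 1.597 = 0.3818 d⁻¹.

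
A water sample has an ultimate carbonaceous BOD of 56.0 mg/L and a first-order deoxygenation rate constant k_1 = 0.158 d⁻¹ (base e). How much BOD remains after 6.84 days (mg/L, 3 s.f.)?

L_t = L₀ e^(−k_1 t) = 56.0 × e^(−0.158×6.84) = 56.0 × 0.3394 = 19.00 mg/L.

L ≈ 19.0 mg/L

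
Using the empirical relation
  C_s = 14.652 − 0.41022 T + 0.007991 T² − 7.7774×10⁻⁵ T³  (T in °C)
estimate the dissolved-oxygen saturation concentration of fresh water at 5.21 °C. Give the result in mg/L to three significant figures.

C_s = 14.652 − 0.41022×5.21 + 0.007991×5.21² − 7.7774×10⁻⁵×5.21³ = 12.72 mg/L.

C_s ≈ 12.7 mg/L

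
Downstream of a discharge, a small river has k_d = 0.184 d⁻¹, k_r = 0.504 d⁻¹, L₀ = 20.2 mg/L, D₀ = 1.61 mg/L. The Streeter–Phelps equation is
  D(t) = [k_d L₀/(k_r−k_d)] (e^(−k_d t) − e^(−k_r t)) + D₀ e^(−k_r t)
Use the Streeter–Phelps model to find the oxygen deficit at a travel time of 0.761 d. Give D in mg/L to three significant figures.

D ≈ 3.28 mg/L

k_d L₀/(k_r−k_d) = 0.184×20.2/(0.504−0.184) = 3.717/0.3200 = 11.61 mg/L.
e^(−k_d t) = e^(−0.184×0.7610) = 0.8693; e^(−k_r t) = e^(−0.504×0.7610) = 0.6814.
D = 11.61 × (0.8693 − 0.6814) + 1.61 × 0.6814 = 2.182 + 1.097 = 3.280 mg/L.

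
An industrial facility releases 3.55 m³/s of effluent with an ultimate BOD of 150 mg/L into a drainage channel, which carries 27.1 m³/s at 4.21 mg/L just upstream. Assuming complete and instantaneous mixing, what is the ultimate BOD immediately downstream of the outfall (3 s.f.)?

21.1 mg/L

Flow-weighted mixing: C = (Q_r C_r + Q_w C_w)/(Q_r + Q_w)
= (27.1×4.21 + 3.55×150)/(27.1 + 3.55) = 646.6/30.65 = 21.10 mg/L.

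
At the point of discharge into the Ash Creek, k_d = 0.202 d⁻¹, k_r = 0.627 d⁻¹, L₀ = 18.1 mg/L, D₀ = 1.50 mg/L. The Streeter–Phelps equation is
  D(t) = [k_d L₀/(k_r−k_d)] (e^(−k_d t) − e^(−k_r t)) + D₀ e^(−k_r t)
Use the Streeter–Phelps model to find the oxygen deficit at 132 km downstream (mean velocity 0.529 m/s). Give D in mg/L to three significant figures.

D ≈ 3.64 mg/L

Travel time t = x/v = 132 km / (0.529 m/s) = 132000 m / 0.529 m/s = 249500 s = 2.888 d.
k_d L₀/(k_r−k_d) = 0.202×18.1/(0.627−0.202) = 3.656/0.4250 = 8.603 mg/L.
e^(−k_d t) = e^(−0.202×2.888) = 0.5580; e^(−k_r t) = e^(−0.627×2.888) = 0.1635.
D = 8.603 × (0.5580 − 0.1635) + 1.50 × 0.1635 = 3.394 + 0.2453 = 3.639 mg/L.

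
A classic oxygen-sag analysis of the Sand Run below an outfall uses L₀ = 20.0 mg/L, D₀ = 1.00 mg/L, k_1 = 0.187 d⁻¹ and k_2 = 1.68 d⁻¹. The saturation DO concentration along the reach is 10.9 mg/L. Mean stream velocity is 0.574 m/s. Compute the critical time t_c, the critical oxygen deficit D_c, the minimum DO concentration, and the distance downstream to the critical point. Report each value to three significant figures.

t_c = [1/(k_2−k_1)] ln[(k_2/k_1)(1 − D₀(k_2−k_1)/(k_1 L₀))]
= [1/(1.68−0.187)] ln[(1.68/0.187)(1 − 1.00×1.493/(0.187×20.0))]
= (1/1.493) ln[8.984 × 0.6008] = 0.6698 × ln(5.398) = 0.6698 × 1.686 = 1.129 d.
L(t_c) = L₀ e^(−k_1 t_c) = 20.0 × 0.8096 = 16.19 mg/L, and at the critical point k_2 D_c = k_1 L, so D_c = (0.187/1.68) × 16.19 = 1.802 mg/L.
Minimum DO = C_s − D_c = 10.9 − 1.802 = 9.098 mg/L.
x_c = v t_c = 0.574 m/s × 1.129 d × 86400 s/d = 56000 m ≈ 56.0 km.

t_c ≈ 1.13 d; D_c ≈ 1.80 mg/L; min DO ≈ 9.10 mg/L; x_c ≈ 56.0 km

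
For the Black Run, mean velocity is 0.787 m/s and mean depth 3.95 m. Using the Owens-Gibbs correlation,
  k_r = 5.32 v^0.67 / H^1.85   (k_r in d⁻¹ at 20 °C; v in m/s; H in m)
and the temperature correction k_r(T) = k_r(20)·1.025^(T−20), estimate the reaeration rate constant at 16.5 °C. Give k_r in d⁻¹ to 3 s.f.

k_r ≈ 0.327 d⁻¹

k_r(20) = 5.32 × 0.787^0.67 / 3.95^1.85 = 5.32 × 0.8517 / 12.70 = 0.3569 d⁻¹.
k_r(16.5) = 0.3569 × 1.025^(16.5−20) = 0.3569 × 0.9172 = 0.3273 d⁻¹.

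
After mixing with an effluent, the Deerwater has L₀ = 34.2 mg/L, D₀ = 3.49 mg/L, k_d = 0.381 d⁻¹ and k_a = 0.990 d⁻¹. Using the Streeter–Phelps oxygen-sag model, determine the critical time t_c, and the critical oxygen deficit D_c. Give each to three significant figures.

t_c ≈ 1.28 d; D_c ≈ 8.10 mg/L

With k_a/k_d = 2.598 and 1 − D₀(k_a−k_d)/(k_d L₀) = 0.8369,
t_c = ln(2.598 × 0.8369) / (0.990 − 0.381) = ln(2.175) / 0.6090 = 0.7768/0.6090 = 1.276 d.
D_c = (k_d/k_a) L₀ e^(−k_d t_c) = (0.381/0.990) × 34.2 × e^(−0.381×1.276) = 0.3848 × 34.2 × 0.6151 = 8.096 mg/L.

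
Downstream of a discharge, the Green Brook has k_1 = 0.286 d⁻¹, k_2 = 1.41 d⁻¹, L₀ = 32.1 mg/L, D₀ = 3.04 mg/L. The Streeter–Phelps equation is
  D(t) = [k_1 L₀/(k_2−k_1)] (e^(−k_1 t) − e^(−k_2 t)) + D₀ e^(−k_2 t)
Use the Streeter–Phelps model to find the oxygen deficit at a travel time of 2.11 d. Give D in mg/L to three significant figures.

D ≈ 4.21 mg/L

k_1 L₀/(k_2−k_1) = 0.286×32.1/(1.41−0.286) = 9.181/1.124 = 8.168 mg/L.
e^(−k_1 t) = e^(−0.286×2.110) = 0.5469; e^(−k_2 t) = e^(−1.41×2.110) = 0.05104.
D = 8.168 × (0.5469 − 0.05104) + 3.04 × 0.05104 = 4.050 + 0.1552 = 4.205 mg/L.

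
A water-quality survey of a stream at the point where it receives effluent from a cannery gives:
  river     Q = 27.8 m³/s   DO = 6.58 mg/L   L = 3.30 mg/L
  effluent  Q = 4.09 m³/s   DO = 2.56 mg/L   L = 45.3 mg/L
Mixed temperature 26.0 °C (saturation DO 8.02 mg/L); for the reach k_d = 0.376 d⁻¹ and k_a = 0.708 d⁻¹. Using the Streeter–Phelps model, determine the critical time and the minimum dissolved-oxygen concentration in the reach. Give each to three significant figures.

Mixed DO = (27.8×6.58 + 4.09×2.56)/(27.8+4.09) = 193.4/31.89 = 6.064 mg/L.
Mixed L₀ = (27.8×3.30 + 4.09×45.3)/(31.89) = 277.0/31.89 = 8.687 mg/L.
Initial deficit D₀ = C_s − DO₀ = 8.02 − 6.064 = 1.956 mg/L.
t_c = (1/0.3320) ln[(0.708/0.376)(1 − 1.956×0.3320/(0.376×8.687))] = 3.012 × ln(1.509) = 1.239 d.
D_c = (0.376/0.708) × 8.687 × e^(−0.376×1.239) = 0.5311 × 8.687 × 0.6277 = 2.896 mg/L.
Minimum DO = 8.02 − 2.896 = 5.124 mg/L.

t_c ≈ 1.24 d; minimum DO ≈ 5.12 mg/L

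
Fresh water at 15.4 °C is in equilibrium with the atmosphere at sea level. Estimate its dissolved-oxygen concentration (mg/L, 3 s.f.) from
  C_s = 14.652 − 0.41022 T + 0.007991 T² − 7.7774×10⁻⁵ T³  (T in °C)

C_s ≈ 9.95 mg/L

C_s = 14.652 − 0.41022×15.4 + 0.007991×15.4² − 7.7774×10⁻⁵×15.4³ = 9.946 mg/L.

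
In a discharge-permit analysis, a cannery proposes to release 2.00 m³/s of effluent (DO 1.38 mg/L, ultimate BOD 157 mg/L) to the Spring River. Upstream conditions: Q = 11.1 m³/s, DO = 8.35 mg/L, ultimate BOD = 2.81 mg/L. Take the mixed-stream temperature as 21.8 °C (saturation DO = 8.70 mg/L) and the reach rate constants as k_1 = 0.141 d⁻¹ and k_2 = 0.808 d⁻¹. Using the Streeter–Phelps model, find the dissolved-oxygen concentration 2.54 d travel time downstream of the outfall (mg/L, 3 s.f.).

DO ≈ 5.34 mg/L

Mixed DO = (11.1×8.35 + 2.00×1.38)/(11.1+2.00) = 95.44/13.10 = 7.286 mg/L.
Mixed L₀ = (11.1×2.81 + 2.00×157)/(13.10) = 345.2/13.10 = 26.35 mg/L.
Initial deficit D₀ = C_s − DO₀ = 8.70 − 7.286 = 1.414 mg/L.
D(2.54) = [0.141×26.35/(0.808−0.141)](e^(−0.141×2.54) − e^(−0.808×2.54)) + 1.414 e^(−0.808×2.54)
= 5.570 × (0.6990 − 0.1284) + 1.414 × 0.1284 = 3.360 mg/L.
DO = 8.70 − 3.360 = 5.340 mg/L.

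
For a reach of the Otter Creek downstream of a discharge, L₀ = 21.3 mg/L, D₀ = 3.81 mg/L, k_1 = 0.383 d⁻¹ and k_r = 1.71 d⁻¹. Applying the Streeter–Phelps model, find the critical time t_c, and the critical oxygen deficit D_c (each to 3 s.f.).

With k_r/k_1 = 4.465 and 1 − D₀(k_r−k_1)/(k_1 L₀) = 0.3802,
t_c = ln(4.465 × 0.3802) / (1.71 − 0.383) = ln(1.698) / 1.327 = 0.5293/1.327 = 0.3989 d.
L(t_c) = L₀ e^(−k_1 t_c) = 21.3 × 0.8583 = 18.28 mg/L, and at the critical point k_r D_c = k_1 L, so D_c = (0.383/1.71) × 18.28 = 4.095 mg/L.

t_c ≈ 0.399 d; D_c ≈ 4.09 mg/L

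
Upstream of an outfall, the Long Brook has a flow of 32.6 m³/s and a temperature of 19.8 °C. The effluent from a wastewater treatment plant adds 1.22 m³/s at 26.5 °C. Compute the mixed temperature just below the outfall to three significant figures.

20.0 °C

Flow-weighted mixing: C = (Q_r C_r + Q_w C_w)/(Q_r + Q_w)
= (32.6×19.8 + 1.22×26.5)/(32.6 + 1.22) = 677.8/33.82 = 20.04 °C.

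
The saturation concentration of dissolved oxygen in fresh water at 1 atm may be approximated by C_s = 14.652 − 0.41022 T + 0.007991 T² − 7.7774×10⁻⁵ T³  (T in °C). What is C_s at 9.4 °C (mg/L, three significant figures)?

C_s ≈ 11.4 mg/L

C_s = 14.652 − 0.41022×9.4 + 0.007991×9.4² − 7.7774×10⁻⁵×9.4³ = 11.44 mg/L.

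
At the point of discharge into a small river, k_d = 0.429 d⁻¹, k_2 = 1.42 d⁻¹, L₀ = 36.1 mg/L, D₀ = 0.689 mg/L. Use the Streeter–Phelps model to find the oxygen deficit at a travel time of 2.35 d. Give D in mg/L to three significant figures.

k_d L₀/(k_2−k_d) = 0.429×36.1/(1.42−0.429) = 15.49/0.9910 = 15.63 mg/L.
e^(−k_d t) = e^(−0.429×2.350) = 0.3649; e^(−k_2 t) = e^(−1.42×2.350) = 0.03554.
D = 15.63 × (0.3649 − 0.03554) + 0.689 × 0.03554 = 5.147 + 0.02449 = 5.171 mg/L.

D ≈ 5.17 mg/L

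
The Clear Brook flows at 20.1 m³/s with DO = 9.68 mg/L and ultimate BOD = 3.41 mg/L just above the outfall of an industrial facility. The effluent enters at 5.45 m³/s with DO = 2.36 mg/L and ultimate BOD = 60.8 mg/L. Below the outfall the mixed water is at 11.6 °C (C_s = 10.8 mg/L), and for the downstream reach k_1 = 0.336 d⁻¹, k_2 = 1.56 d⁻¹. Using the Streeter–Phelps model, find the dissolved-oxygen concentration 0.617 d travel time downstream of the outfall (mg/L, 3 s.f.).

DO ≈ 7.92 mg/L

Mixed DO = (20.1×9.68 + 5.45×2.36)/(20.1+5.45) = 207.4/25.55 = 8.119 mg/L.
Mixed L₀ = (20.1×3.41 + 5.45×60.8)/(25.55) = 399.9/25.55 = 15.65 mg/L.
Initial deficit D₀ = C_s − DO₀ = 10.8 − 8.119 = 2.681 mg/L.
D(0.617) = [0.336×15.65/(1.56−0.336)](e^(−0.336×0.617) − e^(−1.56×0.617)) + 2.681 e^(−1.56×0.617)
= 4.297 × (0.8128 − 0.3819) + 2.681 × 0.3819 = 2.875 mg/L.
DO = 10.8 − 2.875 = 7.925 mg/L.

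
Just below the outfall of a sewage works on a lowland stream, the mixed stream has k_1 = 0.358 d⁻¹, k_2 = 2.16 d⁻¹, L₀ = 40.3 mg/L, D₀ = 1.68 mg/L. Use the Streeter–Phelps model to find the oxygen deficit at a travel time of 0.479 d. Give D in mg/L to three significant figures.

k_1 L₀/(k_2−k_1) = 0.358×40.3/(2.16−0.358) = 14.43/1.802 = 8.006 mg/L.
e^(−k_1 t) = e^(−0.358×0.4790) = 0.8424; e^(−k_2 t) = e^(−2.16×0.4790) = 0.3554.
D = 8.006 × (0.8424 − 0.3554) + 1.68 × 0.3554 = 3.900 + 0.5970 = 4.497 mg/L.

D ≈ 4.50 mg/L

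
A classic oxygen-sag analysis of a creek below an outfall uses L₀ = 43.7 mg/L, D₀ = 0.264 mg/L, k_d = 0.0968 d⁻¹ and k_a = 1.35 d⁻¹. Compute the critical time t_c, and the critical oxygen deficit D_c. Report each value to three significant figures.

t_c ≈ 2.04 d; D_c ≈ 2.57 mg/L

t_c = [1/(k_a−k_d)] ln[(k_a/k_d)(1 − D₀(k_a−k_d)/(k_d L₀))]
= [1/(1.35−0.0968)] ln[(1.35/0.0968)(1 − 0.264×1.253/(0.0968×43.7))]
= (1/1.253) ln[13.95 × 0.9218] = 0.7980 × ln(12.86) = 0.7980 × 2.554 = 2.038 d.
L(t_c) = L₀ e^(−k_d t_c) = 43.7 × 0.8210 = 35.88 mg/L, and at the critical point k_a D_c = k_d L, so D_c = (0.0968/1.35) × 35.88 = 2.572 mg/L.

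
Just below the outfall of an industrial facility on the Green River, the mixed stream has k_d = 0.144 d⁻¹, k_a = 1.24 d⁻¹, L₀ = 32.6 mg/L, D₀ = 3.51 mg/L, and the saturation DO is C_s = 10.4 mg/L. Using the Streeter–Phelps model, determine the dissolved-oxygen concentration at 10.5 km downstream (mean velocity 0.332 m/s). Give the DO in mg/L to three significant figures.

DO ≈ 6.83 mg/L

Travel time t = x/v = 10.5 km / (0.332 m/s) = 10500 m / 0.332 m/s = 31630 s = 0.3660 d.
k_d L₀/(k_a−k_d) = 0.144×32.6/(1.24−0.144) = 4.694/1.096 = 4.283 mg/L.
e^(−k_d t) = e^(−0.144×0.3660) = 0.9487; e^(−k_a t) = e^(−1.24×0.3660) = 0.6351.
D = 4.283 × (0.9487 − 0.6351) + 3.51 × 0.6351 = 1.343 + 2.229 = 3.572 mg/L.
DO = C_s − D = 10.4 − 3.572 = 6.828 mg/L.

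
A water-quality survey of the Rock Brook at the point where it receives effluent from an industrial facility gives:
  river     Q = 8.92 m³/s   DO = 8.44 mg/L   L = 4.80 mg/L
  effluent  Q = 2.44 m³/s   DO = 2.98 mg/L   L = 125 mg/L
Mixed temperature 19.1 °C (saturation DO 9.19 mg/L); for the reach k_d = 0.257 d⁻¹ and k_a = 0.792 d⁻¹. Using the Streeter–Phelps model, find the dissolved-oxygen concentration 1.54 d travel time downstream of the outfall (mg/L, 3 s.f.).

Mixed DO = (8.92×8.44 + 2.44×2.98)/(8.92+2.44) = 82.56/11.36 = 7.267 mg/L.
Mixed L₀ = (8.92×4.80 + 2.44×125)/(11.36) = 347.8/11.36 = 30.62 mg/L.
Initial deficit D₀ = C_s − DO₀ = 9.19 − 7.267 = 1.923 mg/L.
D(1.54) = [0.257×30.62/(0.792−0.257)](e^(−0.257×1.54) − e^(−0.792×1.54)) + 1.923 e^(−0.792×1.54)
= 14.71 × (0.6732 − 0.2953) + 1.923 × 0.2953 = 6.125 mg/L.
DO = 9.19 − 6.125 = 3.065 mg/L.

DO ≈ 3.07 mg/L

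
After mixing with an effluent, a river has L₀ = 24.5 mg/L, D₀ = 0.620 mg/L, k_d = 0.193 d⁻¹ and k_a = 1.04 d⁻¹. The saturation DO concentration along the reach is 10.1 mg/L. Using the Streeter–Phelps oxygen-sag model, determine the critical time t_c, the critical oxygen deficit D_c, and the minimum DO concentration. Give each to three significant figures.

t_c ≈ 1.85 d; D_c ≈ 3.18 mg/L; min DO ≈ 6.92 mg/L

With k_a/k_d = 5.389 and 1 − D₀(k_a−k_d)/(k_d L₀) = 0.8889,
t_c = ln(5.389 × 0.8889) / (1.04 − 0.193) = ln(4.790) / 0.8470 = 1.567/0.8470 = 1.850 d.
L(t_c) = L₀ e^(−k_d t_c) = 24.5 × 0.6998 = 17.15 mg/L, and at the critical point k_a D_c = k_d L, so D_c = (0.193/1.04) × 17.15 = 3.182 mg/L.
Minimum DO = C_s − D_c = 10.1 − 3.182 = 6.918 mg/L.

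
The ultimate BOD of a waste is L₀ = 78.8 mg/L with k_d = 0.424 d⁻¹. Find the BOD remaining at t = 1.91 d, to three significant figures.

L ≈ 35.1 mg/L

L_t = L₀ e^(−k_d t) = 78.8 × e^(−0.424×1.91) = 78.8 × 0.4449 = 35.06 mg/L.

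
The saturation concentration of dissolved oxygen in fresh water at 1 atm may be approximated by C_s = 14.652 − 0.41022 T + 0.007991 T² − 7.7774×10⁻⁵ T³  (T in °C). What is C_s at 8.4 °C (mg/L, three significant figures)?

C_s = 14.652 − 0.41022×8.4 + 0.007991×8.4² − 7.7774×10⁻⁵×8.4³ = 11.72 mg/L.

C_s ≈ 11.7 mg/L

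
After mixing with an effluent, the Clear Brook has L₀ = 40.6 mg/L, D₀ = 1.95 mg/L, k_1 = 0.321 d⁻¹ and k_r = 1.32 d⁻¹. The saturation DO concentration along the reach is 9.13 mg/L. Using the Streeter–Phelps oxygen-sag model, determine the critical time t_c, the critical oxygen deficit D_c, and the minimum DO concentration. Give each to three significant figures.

At the critical point dD/dt = 0, so k_1 L₀ e^(−k_1 t) = k_r D. Substituting D(t) from the Streeter–Phelps equation and solving for t gives
t_c = ln[(k_r/k_1)(1 − D₀(k_r−k_1)/(k_1 L₀))] / (k_r−k_1).
Here k_r−k_1 = 0.9990 d⁻¹ and 1 − D₀(k_r−k_1)/(k_1 L₀) = 1 − 1.95×0.9990/(0.321×40.6) = 0.8505, so
t_c = ln(4.112 × 0.8505) / 0.9990 = 1.252 / 0.9990 = 1.253 d.
D_c = (k_1/k_r) L₀ e^(−k_1 t_c) = (0.321/1.32) × 40.6 × e^(−0.321×1.253) = 0.2432 × 40.6 × 0.6688 = 6.603 mg/L.
Minimum DO = C_s − D_c = 9.13 − 6.603 = 2.527 mg/L.

t_c ≈ 1.25 d; D_c ≈ 6.60 mg/L; min DO ≈ 2.53 mg/L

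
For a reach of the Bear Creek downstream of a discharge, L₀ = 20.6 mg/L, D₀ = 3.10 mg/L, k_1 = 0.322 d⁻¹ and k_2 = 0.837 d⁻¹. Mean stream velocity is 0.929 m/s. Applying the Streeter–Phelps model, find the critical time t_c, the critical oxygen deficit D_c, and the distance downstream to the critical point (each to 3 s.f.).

t_c ≈ 1.32 d; D_c ≈ 5.18 mg/L; x_c ≈ 106 km

At the critical point dD/dt = 0, so k_1 L₀ e^(−k_1 t) = k_2 D. Substituting D(t) from the Streeter–Phelps equation and solving for t gives
t_c = ln[(k_2/k_1)(1 − D₀(k_2−k_1)/(k_1 L₀))] / (k_2−k_1).
Here k_2−k_1 = 0.5150 d⁻¹ and 1 − D₀(k_2−k_1)/(k_1 L₀) = 1 − 3.10×0.5150/(0.322×20.6) = 0.7593, so
t_c = ln(2.599 × 0.7593) / 0.5150 = 0.6799 / 0.5150 = 1.320 d.
D_c = (k_1/k_2) L₀ e^(−k_1 t_c) = (0.322/0.837) × 20.6 × e^(−0.322×1.320) = 0.3847 × 20.6 × 0.6537 = 5.180 mg/L.
x_c = v t_c = 0.929 m/s × 1.320 d × 86400 s/d = 106000 m ≈ 106 km.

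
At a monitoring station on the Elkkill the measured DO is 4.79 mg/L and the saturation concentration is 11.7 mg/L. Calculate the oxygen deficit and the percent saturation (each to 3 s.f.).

D ≈ 6.91 mg/L; 40.9 % saturation

D = C_s − C = 11.7 − 4.79 = 6.91 mg/L.
% saturation = 4.79/11.7 × 100 = 40.9 %.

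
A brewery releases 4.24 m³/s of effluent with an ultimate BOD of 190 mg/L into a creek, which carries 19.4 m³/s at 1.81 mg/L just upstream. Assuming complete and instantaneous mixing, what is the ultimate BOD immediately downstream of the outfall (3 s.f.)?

Flow-weighted mixing: C = (Q_r C_r + Q_w C_w)/(Q_r + Q_w)
= (19.4×1.81 + 4.24×190)/(19.4 + 4.24) = 840.7/23.64 = 35.56 mg/L.

35.6 mg/L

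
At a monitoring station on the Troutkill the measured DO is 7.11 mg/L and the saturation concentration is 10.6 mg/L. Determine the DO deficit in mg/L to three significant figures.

D = C_s − C = 10.6 − 7.11 = 3.49 mg/L.

D ≈ 3.49 mg/L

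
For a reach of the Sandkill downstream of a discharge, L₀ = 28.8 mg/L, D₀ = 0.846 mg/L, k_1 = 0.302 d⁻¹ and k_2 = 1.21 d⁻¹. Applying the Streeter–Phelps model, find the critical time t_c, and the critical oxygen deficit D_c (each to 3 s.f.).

At the critical point dD/dt = 0, so k_1 L₀ e^(−k_1 t) = k_2 D. Substituting D(t) from the Streeter–Phelps equation and solving for t gives
t_c = ln[(k_2/k_1)(1 − D₀(k_2−k_1)/(k_1 L₀))] / (k_2−k_1).
Here k_2−k_1 = 0.9080 d⁻¹ and 1 − D₀(k_2−k_1)/(k_1 L₀) = 1 − 0.846×0.9080/(0.302×28.8) = 0.9117, so
t_c = ln(4.007 × 0.9117) / 0.9080 = 1.295 / 0.9080 = 1.427 d.
D_c = (k_1/k_2) L₀ e^(−k_1 t_c) = (0.302/1.21) × 28.8 × e^(−0.302×1.427) = 0.2496 × 28.8 × 0.6499 = 4.672 mg/L.

t_c ≈ 1.43 d; D_c ≈ 4.67 mg/L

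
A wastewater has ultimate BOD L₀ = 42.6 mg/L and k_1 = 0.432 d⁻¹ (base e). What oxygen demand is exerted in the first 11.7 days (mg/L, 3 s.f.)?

y ≈ 42.3 mg/L

y_t = L₀(1 − e^(−k_1 t)) = 42.6 × (1 − e^(−0.432×11.7))
= 42.6 × (1 − 0.006381) = 42.6 × 0.9936 = 42.33 mg/L.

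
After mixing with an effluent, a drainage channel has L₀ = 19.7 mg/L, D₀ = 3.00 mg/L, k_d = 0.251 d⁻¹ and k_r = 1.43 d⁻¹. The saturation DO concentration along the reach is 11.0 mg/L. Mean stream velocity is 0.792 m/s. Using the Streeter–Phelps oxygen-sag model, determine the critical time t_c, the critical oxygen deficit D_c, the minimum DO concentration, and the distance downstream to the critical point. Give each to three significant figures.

t_c ≈ 0.410 d; D_c ≈ 3.12 mg/L; min DO ≈ 7.88 mg/L; x_c ≈ 28.1 km

With k_r/k_d = 5.697 and 1 − D₀(k_r−k_d)/(k_d L₀) = 0.2847,
t_c = ln(5.697 × 0.2847) / (1.43 − 0.251) = ln(1.622) / 1.179 = 0.4836/1.179 = 0.4102 d.
D_c = (k_d/k_r) L₀ e^(−k_d t_c) = (0.251/1.43) × 19.7 × e^(−0.251×0.4102) = 0.1755 × 19.7 × 0.9022 = 3.120 mg/L.
Minimum DO = C_s − D_c = 11.0 − 3.120 = 7.880 mg/L.
x_c = v t_c = 0.792 m/s × 0.4102 d × 86400 s/d = 28070 m ≈ 28.1 km.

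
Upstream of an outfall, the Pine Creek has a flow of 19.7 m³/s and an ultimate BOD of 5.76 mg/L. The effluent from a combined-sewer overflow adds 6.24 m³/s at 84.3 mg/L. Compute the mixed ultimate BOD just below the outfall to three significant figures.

24.7 mg/L

Flow-weighted mixing: C = (Q_r C_r + Q_w C_w)/(Q_r + Q_w)
= (19.7×5.76 + 6.24×84.3)/(19.7 + 6.24) = 639.5/25.94 = 24.65 mg/L.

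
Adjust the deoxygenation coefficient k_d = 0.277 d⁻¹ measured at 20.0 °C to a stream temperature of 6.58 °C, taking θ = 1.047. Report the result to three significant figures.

k_d ≈ 0.150 d⁻¹

k_d(T₂) = k_d(T₁) · θ^(T₂−T₁) = 0.277 × 1.047^(6.58−20.0)
= 0.277 × 1.047^-13.4 = 0.277 × 0.5399 = 0.1496 d⁻¹.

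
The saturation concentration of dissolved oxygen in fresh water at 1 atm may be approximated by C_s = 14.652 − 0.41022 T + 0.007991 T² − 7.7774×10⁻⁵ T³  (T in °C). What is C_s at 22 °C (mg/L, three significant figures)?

C_s = 14.652 − 0.41022×22 + 0.007991×22² − 7.7774×10⁻⁵×22³ = 8.667 mg/L.

C_s ≈ 8.67 mg/L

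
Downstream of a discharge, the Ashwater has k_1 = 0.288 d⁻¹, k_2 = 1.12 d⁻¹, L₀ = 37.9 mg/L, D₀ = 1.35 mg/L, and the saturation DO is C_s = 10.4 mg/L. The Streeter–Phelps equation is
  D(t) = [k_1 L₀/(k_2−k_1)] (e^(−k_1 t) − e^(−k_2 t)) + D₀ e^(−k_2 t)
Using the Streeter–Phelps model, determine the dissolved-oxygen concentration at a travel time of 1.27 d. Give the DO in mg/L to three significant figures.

k_1 L₀/(k_2−k_1) = 0.288×37.9/(1.12−0.288) = 10.92/0.8320 = 13.12 mg/L.
e^(−k_1 t) = e^(−0.288×1.270) = 0.6937; e^(−k_2 t) = e^(−1.12×1.270) = 0.2411.
D = 13.12 × (0.6937 − 0.2411) + 1.35 × 0.2411 = 5.937 + 0.3255 = 6.262 mg/L.
DO = C_s − D = 10.4 − 6.262 = 4.138 mg/L.

DO ≈ 4.14 mg/L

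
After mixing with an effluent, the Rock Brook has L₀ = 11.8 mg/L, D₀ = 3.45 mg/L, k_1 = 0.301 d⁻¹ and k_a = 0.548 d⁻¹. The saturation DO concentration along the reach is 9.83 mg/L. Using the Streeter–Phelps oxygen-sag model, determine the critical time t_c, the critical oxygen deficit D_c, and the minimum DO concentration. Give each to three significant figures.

With k_a/k_1 = 1.821 and 1 − D₀(k_a−k_1)/(k_1 L₀) = 0.7601,
t_c = ln(1.821 × 0.7601) / (0.548 − 0.301) = ln(1.384) / 0.2470 = 0.3248/0.2470 = 1.315 d.
D_c = (k_1/k_a) L₀ e^(−k_1 t_c) = (0.301/0.548) × 11.8 × e^(−0.301×1.315) = 0.5493 × 11.8 × 0.6731 = 4.363 mg/L.
Minimum DO = C_s − D_c = 9.83 − 4.363 = 5.467 mg/L.

t_c ≈ 1.32 d; D_c ≈ 4.36 mg/L; min DO ≈ 5.47 mg/L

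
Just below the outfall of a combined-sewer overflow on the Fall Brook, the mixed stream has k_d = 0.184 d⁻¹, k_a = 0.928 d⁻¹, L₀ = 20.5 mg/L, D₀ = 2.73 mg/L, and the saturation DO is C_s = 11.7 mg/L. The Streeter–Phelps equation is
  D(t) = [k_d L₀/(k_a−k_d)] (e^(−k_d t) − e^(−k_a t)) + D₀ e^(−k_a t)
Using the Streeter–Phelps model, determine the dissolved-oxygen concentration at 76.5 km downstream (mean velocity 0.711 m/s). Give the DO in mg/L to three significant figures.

DO ≈ 8.41 mg/L

Travel time t = x/v = 76.5 km / (0.711 m/s) = 76500 m / 0.711 m/s = 107600 s = 1.245 d.
k_d L₀/(k_a−k_d) = 0.184×20.5/(0.928−0.184) = 3.772/0.7440 = 5.070 mg/L.
e^(−k_d t) = e^(−0.184×1.245) = 0.7952; e^(−k_a t) = e^(−0.928×1.245) = 0.3149.
D = 5.070 × (0.7952 − 0.3149) + 2.73 × 0.3149 = 2.435 + 0.8595 = 3.295 mg/L.
DO = C_s − D = 11.7 − 3.295 = 8.405 mg/L.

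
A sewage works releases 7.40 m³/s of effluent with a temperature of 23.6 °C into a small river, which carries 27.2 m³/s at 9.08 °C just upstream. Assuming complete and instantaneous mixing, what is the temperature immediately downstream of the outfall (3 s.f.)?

12.2 °C

Flow-weighted mixing: C = (Q_r C_r + Q_w C_w)/(Q_r + Q_w)
= (27.2×9.08 + 7.40×23.6)/(27.2 + 7.40) = 421.6/34.60 = 12.19 °C.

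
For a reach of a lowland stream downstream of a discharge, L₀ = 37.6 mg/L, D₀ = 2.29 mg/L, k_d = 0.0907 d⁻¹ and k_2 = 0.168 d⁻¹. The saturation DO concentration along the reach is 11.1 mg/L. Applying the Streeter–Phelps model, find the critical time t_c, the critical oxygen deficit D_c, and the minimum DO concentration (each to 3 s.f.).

t_c = [1/(k_2−k_d)] ln[(k_2/k_d)(1 − D₀(k_2−k_d)/(k_d L₀))]
= [1/(0.168−0.0907)] ln[(0.168/0.0907)(1 − 2.29×0.07730/(0.0907×37.6))]
= (1/0.07730) ln[1.852 × 0.9481] = 12.94 × ln(1.756) = 12.94 × 0.5631 = 7.285 d.
D_c = (k_d/k_2) L₀ e^(−k_d t_c) = (0.0907/0.168) × 37.6 × e^(−0.0907×7.285) = 0.5399 × 37.6 × 0.5165 = 10.48 mg/L.
Minimum DO = C_s − D_c = 11.1 − 10.48 = 0.6157 mg/L.

t_c ≈ 7.28 d; D_c ≈ 10.5 mg/L; min DO ≈ 0.616 mg/L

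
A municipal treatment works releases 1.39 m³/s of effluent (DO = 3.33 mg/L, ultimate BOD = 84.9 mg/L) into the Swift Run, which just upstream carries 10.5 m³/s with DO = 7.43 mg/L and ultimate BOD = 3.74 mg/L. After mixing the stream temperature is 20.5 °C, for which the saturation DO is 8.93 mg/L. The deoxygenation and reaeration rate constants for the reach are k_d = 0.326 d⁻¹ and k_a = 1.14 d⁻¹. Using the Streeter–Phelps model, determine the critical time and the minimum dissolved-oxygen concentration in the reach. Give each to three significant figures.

t_c ≈ 0.963 d; minimum DO ≈ 6.17 mg/L

Mixed DO = (10.5×7.43 + 1.39×3.33)/(10.5+1.39) = 82.64/11.89 = 6.951 mg/L.
Mixed L₀ = (10.5×3.74 + 1.39×84.9)/(11.89) = 157.3/11.89 = 13.23 mg/L.
Initial deficit D₀ = C_s − DO₀ = 8.93 − 6.951 = 1.979 mg/L.
t_c = (1/0.8140) ln[(1.14/0.326)(1 − 1.979×0.8140/(0.326×13.23))] = 1.229 × ln(2.190) = 0.9633 d.
D_c = (0.326/1.14) × 13.23 × e^(−0.326×0.9633) = 0.2860 × 13.23 × 0.7305 = 2.763 mg/L.
Minimum DO = 8.93 − 2.763 = 6.167 mg/L.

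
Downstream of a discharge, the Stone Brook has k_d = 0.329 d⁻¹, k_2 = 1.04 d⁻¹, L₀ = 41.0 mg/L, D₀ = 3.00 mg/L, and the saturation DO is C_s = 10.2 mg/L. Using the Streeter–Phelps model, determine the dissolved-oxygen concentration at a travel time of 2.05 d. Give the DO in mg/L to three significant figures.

DO ≈ 2.43 mg/L

k_d L₀/(k_2−k_d) = 0.329×41.0/(1.04−0.329) = 13.49/0.7110 = 18.97 mg/L.
e^(−k_d t) = e^(−0.329×2.050) = 0.5094; e^(−k_2 t) = e^(−1.04×2.050) = 0.1186.
D = 18.97 × (0.5094 − 0.1186) + 3.00 × 0.1186 = 7.415 + 0.3558 = 7.771 mg/L.
DO = C_s − D = 10.2 − 7.771 = 2.429 mg/L.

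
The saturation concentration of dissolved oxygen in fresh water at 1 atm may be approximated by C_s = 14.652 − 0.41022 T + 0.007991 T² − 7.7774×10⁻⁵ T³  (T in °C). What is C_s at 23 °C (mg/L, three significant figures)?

C_s ≈ 8.50 mg/L

C_s = 14.652 − 0.41022×23 + 0.007991×23² − 7.7774×10⁻⁵×23³ = 8.498 mg/L.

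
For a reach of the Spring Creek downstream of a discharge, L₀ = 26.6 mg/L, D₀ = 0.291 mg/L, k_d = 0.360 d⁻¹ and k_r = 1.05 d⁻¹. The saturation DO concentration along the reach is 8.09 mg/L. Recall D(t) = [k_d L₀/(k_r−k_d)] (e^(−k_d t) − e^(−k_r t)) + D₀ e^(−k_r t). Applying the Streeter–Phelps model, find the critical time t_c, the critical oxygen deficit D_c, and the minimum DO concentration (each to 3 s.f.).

t_c = [1/(k_r−k_d)] ln[(k_r/k_d)(1 − D₀(k_r−k_d)/(k_d L₀))]
= [1/(1.05−0.360)] ln[(1.05/0.360)(1 − 0.291×0.6900/(0.360×26.6))]
= (1/0.6900) ln[2.917 × 0.9790] = 1.449 × ln(2.856) = 1.449 × 1.049 = 1.521 d.
L(t_c) = L₀ e^(−k_d t_c) = 26.6 × 0.5784 = 15.39 mg/L, and at the critical point k_r D_c = k_d L, so D_c = (0.360/1.05) × 15.39 = 5.275 mg/L.
Minimum DO = C_s − D_c = 8.09 − 5.275 = 2.815 mg/L.

t_c ≈ 1.52 d; D_c ≈ 5.28 mg/L; min DO ≈ 2.81 mg/L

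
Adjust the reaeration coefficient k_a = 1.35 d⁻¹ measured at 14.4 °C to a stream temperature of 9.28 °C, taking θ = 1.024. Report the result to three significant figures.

k_a(T₂) = k_a(T₁) · θ^(T₂−T₁) = 1.35 × 1.024^(9.28−14.4)
= 1.35 × 1.024^-5.12 = 1.35 × 0.8857 = 1.196 d⁻¹.

k_a ≈ 1.20 d⁻¹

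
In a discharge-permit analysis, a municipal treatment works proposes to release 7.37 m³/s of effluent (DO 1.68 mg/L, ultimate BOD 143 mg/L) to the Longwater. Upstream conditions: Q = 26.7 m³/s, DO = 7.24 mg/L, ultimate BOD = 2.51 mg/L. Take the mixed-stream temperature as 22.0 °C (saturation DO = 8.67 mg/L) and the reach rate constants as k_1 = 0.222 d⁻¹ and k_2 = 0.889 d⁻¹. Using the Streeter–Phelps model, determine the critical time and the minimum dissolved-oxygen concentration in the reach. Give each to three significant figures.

t_c ≈ 1.67 d; minimum DO ≈ 3.00 mg/L

Mixed DO = (26.7×7.24 + 7.37×1.68)/(26.7+7.37) = 205.7/34.07 = 6.037 mg/L.
Mixed L₀ = (26.7×2.51 + 7.37×143)/(34.07) = 1121/34.07 = 32.90 mg/L.
Initial deficit D₀ = C_s − DO₀ = 8.67 − 6.037 = 2.633 mg/L.
t_c = (1/0.6670) ln[(0.889/0.222)(1 − 2.633×0.6670/(0.222×32.90))] = 1.499 × ln(3.042) = 1.668 d.
D_c = (0.222/0.889) × 32.90 × e^(−0.222×1.668) = 0.2497 × 32.90 × 0.6906 = 5.674 mg/L.
Minimum DO = 8.67 − 5.674 = 2.996 mg/L.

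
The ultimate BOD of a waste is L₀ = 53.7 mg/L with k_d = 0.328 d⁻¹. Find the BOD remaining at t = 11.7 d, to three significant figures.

L ≈ 1.16 mg/L

L_t = L₀ e^(−k_d t) = 53.7 × e^(−0.328×11.7) = 53.7 × 0.02155 = 1.157 mg/L.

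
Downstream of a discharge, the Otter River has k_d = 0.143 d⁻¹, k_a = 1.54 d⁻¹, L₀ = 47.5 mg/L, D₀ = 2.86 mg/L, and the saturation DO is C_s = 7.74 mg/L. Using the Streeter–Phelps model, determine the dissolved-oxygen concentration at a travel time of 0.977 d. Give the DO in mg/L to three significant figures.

k_d L₀/(k_a−k_d) = 0.143×47.5/(1.54−0.143) = 6.792/1.397 = 4.862 mg/L.
e^(−k_d t) = e^(−0.143×0.9770) = 0.8696; e^(−k_a t) = e^(−1.54×0.9770) = 0.2221.
D = 4.862 × (0.8696 − 0.2221) + 2.86 × 0.2221 = 3.148 + 0.6352 = 3.784 mg/L.
DO = C_s − D = 7.74 − 3.784 = 3.956 mg/L.

DO ≈ 3.96 mg/L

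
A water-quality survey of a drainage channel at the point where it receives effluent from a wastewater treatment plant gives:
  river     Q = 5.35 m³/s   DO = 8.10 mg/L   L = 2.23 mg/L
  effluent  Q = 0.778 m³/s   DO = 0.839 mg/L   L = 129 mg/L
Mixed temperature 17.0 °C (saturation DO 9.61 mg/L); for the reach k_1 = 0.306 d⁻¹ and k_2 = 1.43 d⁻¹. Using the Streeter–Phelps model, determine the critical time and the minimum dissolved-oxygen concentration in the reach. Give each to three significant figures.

Mixed DO = (5.35×8.10 + 0.778×0.839)/(5.35+0.778) = 43.99/6.128 = 7.178 mg/L.
Mixed L₀ = (5.35×2.23 + 0.778×129)/(6.128) = 112.3/6.128 = 18.32 mg/L.
Initial deficit D₀ = C_s − DO₀ = 9.61 − 7.178 = 2.432 mg/L.
t_c = (1/1.124) ln[(1.43/0.306)(1 − 2.432×1.124/(0.306×18.32))] = 0.8897 × ln(2.395) = 0.7771 d.
D_c = (0.306/1.43) × 18.32 × e^(−0.306×0.7771) = 0.2140 × 18.32 × 0.7884 = 3.091 mg/L.
Minimum DO = 9.61 − 3.091 = 6.519 mg/L.

t_c ≈ 0.777 d; minimum DO ≈ 6.52 mg/L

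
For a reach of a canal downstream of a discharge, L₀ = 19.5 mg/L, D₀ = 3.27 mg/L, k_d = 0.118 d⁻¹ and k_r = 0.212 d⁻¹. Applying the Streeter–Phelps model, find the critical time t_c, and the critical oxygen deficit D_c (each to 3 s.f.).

t_c = [1/(k_r−k_d)] ln[(k_r/k_d)(1 − D₀(k_r−k_d)/(k_d L₀))]
= [1/(0.212−0.118)] ln[(0.212/0.118)(1 − 3.27×0.09400/(0.118×19.5))]
= (1/0.09400) ln[1.797 × 0.8664] = 10.64 × ln(1.557) = 10.64 × 0.4425 = 4.708 d.
D_c = (k_d/k_r) L₀ e^(−k_d t_c) = (0.118/0.212) × 19.5 × e^(−0.118×4.708) = 0.5566 × 19.5 × 0.5738 = 6.228 mg/L.

t_c ≈ 4.71 d; D_c ≈ 6.23 mg/L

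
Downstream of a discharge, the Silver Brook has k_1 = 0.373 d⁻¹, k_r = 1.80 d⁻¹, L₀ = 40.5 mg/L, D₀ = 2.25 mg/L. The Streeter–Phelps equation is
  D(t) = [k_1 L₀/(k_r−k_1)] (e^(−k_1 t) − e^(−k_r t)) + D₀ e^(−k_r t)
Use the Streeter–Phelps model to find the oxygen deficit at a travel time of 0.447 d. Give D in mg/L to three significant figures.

k_1 L₀/(k_r−k_1) = 0.373×40.5/(1.80−0.373) = 15.11/1.427 = 10.59 mg/L.
e^(−k_1 t) = e^(−0.373×0.4470) = 0.8464; e^(−k_r t) = e^(−1.80×0.4470) = 0.4473.
D = 10.59 × (0.8464 − 0.4473) + 2.25 × 0.4473 = 4.226 + 1.006 = 5.232 mg/L.

D ≈ 5.23 mg/L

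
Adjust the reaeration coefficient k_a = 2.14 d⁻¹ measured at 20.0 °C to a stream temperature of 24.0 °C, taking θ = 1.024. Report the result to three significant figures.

k_a(T₂) = k_a(T₁) · θ^(T₂−T₁) = 2.14 × 1.024^(24.0−20.0)
= 2.14 × 1.024^4.00 = 2.14 × 1.100 = 2.353 d⁻¹.

k_a ≈ 2.35 d⁻¹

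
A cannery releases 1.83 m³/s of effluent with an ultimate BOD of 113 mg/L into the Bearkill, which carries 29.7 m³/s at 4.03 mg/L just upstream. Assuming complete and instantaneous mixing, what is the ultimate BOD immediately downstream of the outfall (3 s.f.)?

10.4 mg/L

Flow-weighted mixing: C = (Q_r C_r + Q_w C_w)/(Q_r + Q_w)
= (29.7×4.03 + 1.83×113)/(29.7 + 1.83) = 326.5/31.53 = 10.35 mg/L.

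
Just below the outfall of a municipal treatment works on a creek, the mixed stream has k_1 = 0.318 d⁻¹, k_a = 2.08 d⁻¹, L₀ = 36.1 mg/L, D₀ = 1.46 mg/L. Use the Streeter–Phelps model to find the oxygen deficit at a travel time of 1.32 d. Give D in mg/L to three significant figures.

D ≈ 3.96 mg/L

k_1 L₀/(k_a−k_1) = 0.318×36.1/(2.08−0.318) = 11.48/1.762 = 6.515 mg/L.
e^(−k_1 t) = e^(−0.318×1.320) = 0.6572; e^(−k_a t) = e^(−2.08×1.320) = 0.06421.
D = 6.515 × (0.6572 − 0.06421) + 1.46 × 0.06421 = 3.863 + 0.09375 = 3.957 mg/L.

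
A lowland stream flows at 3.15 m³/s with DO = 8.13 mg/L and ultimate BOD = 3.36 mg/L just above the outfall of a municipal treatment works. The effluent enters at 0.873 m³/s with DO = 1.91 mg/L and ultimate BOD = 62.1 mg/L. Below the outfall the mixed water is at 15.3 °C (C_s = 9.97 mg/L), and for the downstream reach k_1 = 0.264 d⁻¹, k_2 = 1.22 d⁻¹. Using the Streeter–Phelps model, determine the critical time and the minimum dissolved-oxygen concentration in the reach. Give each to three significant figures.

t_c ≈ 0.280 d; minimum DO ≈ 6.73 mg/L

Mixed DO = (3.15×8.13 + 0.873×1.91)/(3.15+0.873) = 27.28/4.023 = 6.780 mg/L.
Mixed L₀ = (3.15×3.36 + 0.873×62.1)/(4.023) = 64.80/4.023 = 16.11 mg/L.
Initial deficit D₀ = C_s − DO₀ = 9.97 − 6.780 = 3.190 mg/L.
t_c = (1/0.9560) ln[(1.22/0.264)(1 − 3.190×0.9560/(0.264×16.11))] = 1.046 × ln(1.307) = 0.2802 d.
D_c = (0.264/1.22) × 16.11 × e^(−0.264×0.2802) = 0.2164 × 16.11 × 0.9287 = 3.237 mg/L.
Minimum DO = 9.97 − 3.237 = 6.733 mg/L.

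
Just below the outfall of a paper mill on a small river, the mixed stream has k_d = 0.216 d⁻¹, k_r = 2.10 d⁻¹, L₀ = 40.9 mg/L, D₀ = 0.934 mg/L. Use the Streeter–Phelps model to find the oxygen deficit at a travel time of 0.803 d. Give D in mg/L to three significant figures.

k_d L₀/(k_r−k_d) = 0.216×40.9/(2.10−0.216) = 8.834/1.884 = 4.689 mg/L.
e^(−k_d t) = e^(−0.216×0.8030) = 0.8408; e^(−k_r t) = e^(−2.10×0.8030) = 0.1852.
D = 4.689 × (0.8408 − 0.1852) + 0.934 × 0.1852 = 3.074 + 0.1730 = 3.247 mg/L.

D ≈ 3.25 mg/L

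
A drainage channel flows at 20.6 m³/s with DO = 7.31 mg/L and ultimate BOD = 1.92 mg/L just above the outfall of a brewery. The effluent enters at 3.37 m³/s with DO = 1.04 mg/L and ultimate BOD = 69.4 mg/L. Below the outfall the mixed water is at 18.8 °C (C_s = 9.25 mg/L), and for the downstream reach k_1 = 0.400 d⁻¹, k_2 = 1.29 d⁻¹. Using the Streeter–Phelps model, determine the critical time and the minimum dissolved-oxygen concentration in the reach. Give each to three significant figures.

t_c ≈ 0.418 d; minimum DO ≈ 6.26 mg/L

Mixed DO = (20.6×7.31 + 3.37×1.04)/(20.6+3.37) = 154.1/23.97 = 6.428 mg/L.
Mixed L₀ = (20.6×1.92 + 3.37×69.4)/(23.97) = 273.4/23.97 = 11.41 mg/L.
Initial deficit D₀ = C_s − DO₀ = 9.25 − 6.428 = 2.822 mg/L.
t_c = (1/0.8900) ln[(1.29/0.400)(1 − 2.822×0.8900/(0.400×11.41))] = 1.124 × ln(1.450) = 0.4176 d.
D_c = (0.400/1.29) × 11.41 × e^(−0.400×0.4176) = 0.3101 × 11.41 × 0.8462 = 2.993 mg/L.
Minimum DO = 9.25 − 2.993 = 6.257 mg/L.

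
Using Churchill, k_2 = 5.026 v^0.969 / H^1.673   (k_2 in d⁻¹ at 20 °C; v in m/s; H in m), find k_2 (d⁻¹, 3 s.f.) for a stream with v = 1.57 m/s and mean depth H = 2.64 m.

k_2 ≈ 1.53 d⁻¹

k_2 = 5.026 × 1.57^0.969 / 2.64^1.673 = 5.026 × 1.548 / 5.074 = 1.534 d⁻¹.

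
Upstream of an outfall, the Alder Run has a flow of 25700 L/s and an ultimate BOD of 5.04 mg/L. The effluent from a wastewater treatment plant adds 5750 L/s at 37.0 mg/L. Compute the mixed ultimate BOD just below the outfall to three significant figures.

10.9 mg/L

Flow-weighted mixing: C = (Q_r C_r + Q_w C_w)/(Q_r + Q_w)
= (25700×5.04 + 5750×37.0)/(25700 + 5750) = 342300/31450 = 10.88 mg/L.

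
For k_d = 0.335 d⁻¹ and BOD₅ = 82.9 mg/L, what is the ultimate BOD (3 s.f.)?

BOD₅ = L₀(1 − e^(−5k_d)) ⇒ L₀ = BOD₅ / (1 − e^(−5×0.335))
= 82.9 / (1 − 0.1873) = 82.9 / 0.8127 = 102.0 mg/L.

L₀ ≈ 102 mg/L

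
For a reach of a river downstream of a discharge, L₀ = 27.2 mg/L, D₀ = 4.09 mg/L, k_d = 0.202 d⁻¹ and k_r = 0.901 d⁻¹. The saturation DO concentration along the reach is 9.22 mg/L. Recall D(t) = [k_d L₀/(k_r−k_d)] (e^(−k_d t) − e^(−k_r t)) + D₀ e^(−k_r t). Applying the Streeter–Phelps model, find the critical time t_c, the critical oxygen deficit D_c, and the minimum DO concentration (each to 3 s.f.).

t_c ≈ 1.09 d; D_c ≈ 4.89 mg/L; min DO ≈ 4.33 mg/L

t_c = [1/(k_r−k_d)] ln[(k_r/k_d)(1 − D₀(k_r−k_d)/(k_d L₀))]
= [1/(0.901−0.202)] ln[(0.901/0.202)(1 − 4.09×0.6990/(0.202×27.2))]
= (1/0.6990) ln[4.460 × 0.4797] = 1.431 × ln(2.140) = 1.431 × 0.7606 = 1.088 d.
L(t_c) = L₀ e^(−k_d t_c) = 27.2 × 0.8027 = 21.83 mg/L, and at the critical point k_r D_c = k_d L, so D_c = (0.202/0.901) × 21.83 = 4.895 mg/L.
Minimum DO = C_s − D_c = 9.22 − 4.895 = 4.325 mg/L.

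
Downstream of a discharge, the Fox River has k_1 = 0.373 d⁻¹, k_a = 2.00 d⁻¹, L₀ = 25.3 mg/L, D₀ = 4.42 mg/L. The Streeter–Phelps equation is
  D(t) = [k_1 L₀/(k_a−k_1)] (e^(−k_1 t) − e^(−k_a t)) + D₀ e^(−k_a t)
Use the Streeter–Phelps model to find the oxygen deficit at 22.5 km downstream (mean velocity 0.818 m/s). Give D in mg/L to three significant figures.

D ≈ 4.42 mg/L

Travel time t = x/v = 22.5 km / (0.818 m/s) = 22500 m / 0.818 m/s = 27510 s = 0.3184 d.
k_1 L₀/(k_a−k_1) = 0.373×25.3/(2.00−0.373) = 9.437/1.627 = 5.800 mg/L.
e^(−k_1 t) = e^(−0.373×0.3184) = 0.8880; e^(−k_a t) = e^(−2.00×0.3184) = 0.5290.
D = 5.800 × (0.8880 − 0.5290) + 4.42 × 0.5290 = 2.082 + 2.338 = 4.421 mg/L.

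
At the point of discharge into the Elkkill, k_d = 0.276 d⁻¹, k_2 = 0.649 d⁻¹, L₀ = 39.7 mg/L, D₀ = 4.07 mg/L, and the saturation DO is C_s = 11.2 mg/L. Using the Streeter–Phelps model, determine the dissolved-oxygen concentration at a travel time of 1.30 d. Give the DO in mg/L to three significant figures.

k_d L₀/(k_2−k_d) = 0.276×39.7/(0.649−0.276) = 10.96/0.3730 = 29.38 mg/L.
e^(−k_d t) = e^(−0.276×1.300) = 0.6985; e^(−k_2 t) = e^(−0.649×1.300) = 0.4301.
D = 29.38 × (0.6985 − 0.4301) + 4.07 × 0.4301 = 7.884 + 1.751 = 9.635 mg/L.
DO = C_s − D = 11.2 − 9.635 = 1.565 mg/L.

DO ≈ 1.57 mg/L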